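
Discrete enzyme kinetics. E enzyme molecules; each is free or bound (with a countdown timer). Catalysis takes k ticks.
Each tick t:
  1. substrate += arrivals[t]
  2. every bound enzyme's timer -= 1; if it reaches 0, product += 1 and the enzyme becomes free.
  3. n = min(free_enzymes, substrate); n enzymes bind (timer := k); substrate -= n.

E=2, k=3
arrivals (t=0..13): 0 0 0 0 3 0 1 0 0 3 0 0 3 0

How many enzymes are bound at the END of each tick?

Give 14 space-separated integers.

t=0: arr=0 -> substrate=0 bound=0 product=0
t=1: arr=0 -> substrate=0 bound=0 product=0
t=2: arr=0 -> substrate=0 bound=0 product=0
t=3: arr=0 -> substrate=0 bound=0 product=0
t=4: arr=3 -> substrate=1 bound=2 product=0
t=5: arr=0 -> substrate=1 bound=2 product=0
t=6: arr=1 -> substrate=2 bound=2 product=0
t=7: arr=0 -> substrate=0 bound=2 product=2
t=8: arr=0 -> substrate=0 bound=2 product=2
t=9: arr=3 -> substrate=3 bound=2 product=2
t=10: arr=0 -> substrate=1 bound=2 product=4
t=11: arr=0 -> substrate=1 bound=2 product=4
t=12: arr=3 -> substrate=4 bound=2 product=4
t=13: arr=0 -> substrate=2 bound=2 product=6

Answer: 0 0 0 0 2 2 2 2 2 2 2 2 2 2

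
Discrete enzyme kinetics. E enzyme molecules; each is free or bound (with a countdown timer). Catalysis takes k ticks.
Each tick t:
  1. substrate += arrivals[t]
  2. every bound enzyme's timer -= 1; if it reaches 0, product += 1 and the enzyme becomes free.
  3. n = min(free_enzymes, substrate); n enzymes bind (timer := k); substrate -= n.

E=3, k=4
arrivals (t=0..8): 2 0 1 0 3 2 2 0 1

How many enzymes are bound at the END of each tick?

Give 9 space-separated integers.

Answer: 2 2 3 3 3 3 3 3 3

Derivation:
t=0: arr=2 -> substrate=0 bound=2 product=0
t=1: arr=0 -> substrate=0 bound=2 product=0
t=2: arr=1 -> substrate=0 bound=3 product=0
t=3: arr=0 -> substrate=0 bound=3 product=0
t=4: arr=3 -> substrate=1 bound=3 product=2
t=5: arr=2 -> substrate=3 bound=3 product=2
t=6: arr=2 -> substrate=4 bound=3 product=3
t=7: arr=0 -> substrate=4 bound=3 product=3
t=8: arr=1 -> substrate=3 bound=3 product=5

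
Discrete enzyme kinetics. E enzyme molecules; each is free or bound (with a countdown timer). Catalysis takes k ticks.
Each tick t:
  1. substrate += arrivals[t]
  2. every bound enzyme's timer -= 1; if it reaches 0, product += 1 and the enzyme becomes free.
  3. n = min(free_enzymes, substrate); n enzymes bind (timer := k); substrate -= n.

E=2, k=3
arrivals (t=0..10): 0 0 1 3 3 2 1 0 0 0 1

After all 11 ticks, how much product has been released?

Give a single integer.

Answer: 4

Derivation:
t=0: arr=0 -> substrate=0 bound=0 product=0
t=1: arr=0 -> substrate=0 bound=0 product=0
t=2: arr=1 -> substrate=0 bound=1 product=0
t=3: arr=3 -> substrate=2 bound=2 product=0
t=4: arr=3 -> substrate=5 bound=2 product=0
t=5: arr=2 -> substrate=6 bound=2 product=1
t=6: arr=1 -> substrate=6 bound=2 product=2
t=7: arr=0 -> substrate=6 bound=2 product=2
t=8: arr=0 -> substrate=5 bound=2 product=3
t=9: arr=0 -> substrate=4 bound=2 product=4
t=10: arr=1 -> substrate=5 bound=2 product=4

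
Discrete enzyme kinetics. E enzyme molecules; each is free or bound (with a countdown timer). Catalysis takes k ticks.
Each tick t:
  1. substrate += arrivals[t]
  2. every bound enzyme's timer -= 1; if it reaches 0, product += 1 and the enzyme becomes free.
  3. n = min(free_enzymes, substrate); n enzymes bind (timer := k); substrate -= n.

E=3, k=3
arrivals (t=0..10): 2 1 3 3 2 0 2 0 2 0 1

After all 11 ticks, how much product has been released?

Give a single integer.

Answer: 9

Derivation:
t=0: arr=2 -> substrate=0 bound=2 product=0
t=1: arr=1 -> substrate=0 bound=3 product=0
t=2: arr=3 -> substrate=3 bound=3 product=0
t=3: arr=3 -> substrate=4 bound=3 product=2
t=4: arr=2 -> substrate=5 bound=3 product=3
t=5: arr=0 -> substrate=5 bound=3 product=3
t=6: arr=2 -> substrate=5 bound=3 product=5
t=7: arr=0 -> substrate=4 bound=3 product=6
t=8: arr=2 -> substrate=6 bound=3 product=6
t=9: arr=0 -> substrate=4 bound=3 product=8
t=10: arr=1 -> substrate=4 bound=3 product=9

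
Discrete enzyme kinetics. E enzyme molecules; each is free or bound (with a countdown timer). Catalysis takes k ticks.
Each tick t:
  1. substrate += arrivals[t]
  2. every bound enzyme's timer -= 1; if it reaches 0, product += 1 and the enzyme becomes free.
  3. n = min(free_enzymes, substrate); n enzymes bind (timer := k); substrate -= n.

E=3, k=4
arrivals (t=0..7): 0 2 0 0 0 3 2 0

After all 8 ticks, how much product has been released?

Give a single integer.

Answer: 2

Derivation:
t=0: arr=0 -> substrate=0 bound=0 product=0
t=1: arr=2 -> substrate=0 bound=2 product=0
t=2: arr=0 -> substrate=0 bound=2 product=0
t=3: arr=0 -> substrate=0 bound=2 product=0
t=4: arr=0 -> substrate=0 bound=2 product=0
t=5: arr=3 -> substrate=0 bound=3 product=2
t=6: arr=2 -> substrate=2 bound=3 product=2
t=7: arr=0 -> substrate=2 bound=3 product=2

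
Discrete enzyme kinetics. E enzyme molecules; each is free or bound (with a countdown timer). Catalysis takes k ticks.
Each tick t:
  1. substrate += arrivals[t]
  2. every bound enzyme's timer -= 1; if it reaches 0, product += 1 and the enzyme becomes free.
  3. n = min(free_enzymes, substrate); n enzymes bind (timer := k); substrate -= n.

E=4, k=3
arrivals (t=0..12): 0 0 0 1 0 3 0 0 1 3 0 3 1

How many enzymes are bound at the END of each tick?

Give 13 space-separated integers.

Answer: 0 0 0 1 1 4 3 3 1 4 4 4 4

Derivation:
t=0: arr=0 -> substrate=0 bound=0 product=0
t=1: arr=0 -> substrate=0 bound=0 product=0
t=2: arr=0 -> substrate=0 bound=0 product=0
t=3: arr=1 -> substrate=0 bound=1 product=0
t=4: arr=0 -> substrate=0 bound=1 product=0
t=5: arr=3 -> substrate=0 bound=4 product=0
t=6: arr=0 -> substrate=0 bound=3 product=1
t=7: arr=0 -> substrate=0 bound=3 product=1
t=8: arr=1 -> substrate=0 bound=1 product=4
t=9: arr=3 -> substrate=0 bound=4 product=4
t=10: arr=0 -> substrate=0 bound=4 product=4
t=11: arr=3 -> substrate=2 bound=4 product=5
t=12: arr=1 -> substrate=0 bound=4 product=8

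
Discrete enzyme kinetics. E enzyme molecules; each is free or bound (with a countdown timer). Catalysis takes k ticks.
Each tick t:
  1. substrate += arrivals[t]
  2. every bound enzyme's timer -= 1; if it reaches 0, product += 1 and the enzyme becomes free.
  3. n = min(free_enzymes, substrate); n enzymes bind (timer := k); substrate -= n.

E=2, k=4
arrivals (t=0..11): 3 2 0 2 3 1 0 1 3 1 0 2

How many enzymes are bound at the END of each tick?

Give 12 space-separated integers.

Answer: 2 2 2 2 2 2 2 2 2 2 2 2

Derivation:
t=0: arr=3 -> substrate=1 bound=2 product=0
t=1: arr=2 -> substrate=3 bound=2 product=0
t=2: arr=0 -> substrate=3 bound=2 product=0
t=3: arr=2 -> substrate=5 bound=2 product=0
t=4: arr=3 -> substrate=6 bound=2 product=2
t=5: arr=1 -> substrate=7 bound=2 product=2
t=6: arr=0 -> substrate=7 bound=2 product=2
t=7: arr=1 -> substrate=8 bound=2 product=2
t=8: arr=3 -> substrate=9 bound=2 product=4
t=9: arr=1 -> substrate=10 bound=2 product=4
t=10: arr=0 -> substrate=10 bound=2 product=4
t=11: arr=2 -> substrate=12 bound=2 product=4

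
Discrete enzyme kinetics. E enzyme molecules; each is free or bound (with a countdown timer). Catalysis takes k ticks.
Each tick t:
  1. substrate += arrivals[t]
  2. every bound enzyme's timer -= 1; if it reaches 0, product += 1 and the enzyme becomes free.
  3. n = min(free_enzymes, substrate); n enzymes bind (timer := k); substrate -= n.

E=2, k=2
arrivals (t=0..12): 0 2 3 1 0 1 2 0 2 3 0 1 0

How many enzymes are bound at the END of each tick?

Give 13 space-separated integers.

t=0: arr=0 -> substrate=0 bound=0 product=0
t=1: arr=2 -> substrate=0 bound=2 product=0
t=2: arr=3 -> substrate=3 bound=2 product=0
t=3: arr=1 -> substrate=2 bound=2 product=2
t=4: arr=0 -> substrate=2 bound=2 product=2
t=5: arr=1 -> substrate=1 bound=2 product=4
t=6: arr=2 -> substrate=3 bound=2 product=4
t=7: arr=0 -> substrate=1 bound=2 product=6
t=8: arr=2 -> substrate=3 bound=2 product=6
t=9: arr=3 -> substrate=4 bound=2 product=8
t=10: arr=0 -> substrate=4 bound=2 product=8
t=11: arr=1 -> substrate=3 bound=2 product=10
t=12: arr=0 -> substrate=3 bound=2 product=10

Answer: 0 2 2 2 2 2 2 2 2 2 2 2 2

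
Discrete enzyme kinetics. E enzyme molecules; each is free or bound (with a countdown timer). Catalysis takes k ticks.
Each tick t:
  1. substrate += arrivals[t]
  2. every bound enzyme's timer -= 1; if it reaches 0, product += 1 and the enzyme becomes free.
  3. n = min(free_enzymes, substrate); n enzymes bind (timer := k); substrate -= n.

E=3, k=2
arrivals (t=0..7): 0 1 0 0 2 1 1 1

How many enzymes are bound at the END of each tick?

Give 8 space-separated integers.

t=0: arr=0 -> substrate=0 bound=0 product=0
t=1: arr=1 -> substrate=0 bound=1 product=0
t=2: arr=0 -> substrate=0 bound=1 product=0
t=3: arr=0 -> substrate=0 bound=0 product=1
t=4: arr=2 -> substrate=0 bound=2 product=1
t=5: arr=1 -> substrate=0 bound=3 product=1
t=6: arr=1 -> substrate=0 bound=2 product=3
t=7: arr=1 -> substrate=0 bound=2 product=4

Answer: 0 1 1 0 2 3 2 2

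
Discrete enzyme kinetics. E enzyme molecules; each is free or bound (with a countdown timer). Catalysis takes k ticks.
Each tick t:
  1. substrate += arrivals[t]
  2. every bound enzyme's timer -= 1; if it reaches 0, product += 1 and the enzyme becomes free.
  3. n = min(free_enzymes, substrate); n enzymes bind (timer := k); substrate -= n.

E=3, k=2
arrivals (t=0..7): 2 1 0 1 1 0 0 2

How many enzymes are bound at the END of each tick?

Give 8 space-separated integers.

t=0: arr=2 -> substrate=0 bound=2 product=0
t=1: arr=1 -> substrate=0 bound=3 product=0
t=2: arr=0 -> substrate=0 bound=1 product=2
t=3: arr=1 -> substrate=0 bound=1 product=3
t=4: arr=1 -> substrate=0 bound=2 product=3
t=5: arr=0 -> substrate=0 bound=1 product=4
t=6: arr=0 -> substrate=0 bound=0 product=5
t=7: arr=2 -> substrate=0 bound=2 product=5

Answer: 2 3 1 1 2 1 0 2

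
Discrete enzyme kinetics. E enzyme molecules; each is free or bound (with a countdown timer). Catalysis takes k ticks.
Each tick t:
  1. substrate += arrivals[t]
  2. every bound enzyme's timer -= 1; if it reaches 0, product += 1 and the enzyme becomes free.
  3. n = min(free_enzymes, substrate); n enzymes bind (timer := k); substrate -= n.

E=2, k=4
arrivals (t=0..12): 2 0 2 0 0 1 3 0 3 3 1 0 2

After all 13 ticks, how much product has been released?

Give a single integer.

t=0: arr=2 -> substrate=0 bound=2 product=0
t=1: arr=0 -> substrate=0 bound=2 product=0
t=2: arr=2 -> substrate=2 bound=2 product=0
t=3: arr=0 -> substrate=2 bound=2 product=0
t=4: arr=0 -> substrate=0 bound=2 product=2
t=5: arr=1 -> substrate=1 bound=2 product=2
t=6: arr=3 -> substrate=4 bound=2 product=2
t=7: arr=0 -> substrate=4 bound=2 product=2
t=8: arr=3 -> substrate=5 bound=2 product=4
t=9: arr=3 -> substrate=8 bound=2 product=4
t=10: arr=1 -> substrate=9 bound=2 product=4
t=11: arr=0 -> substrate=9 bound=2 product=4
t=12: arr=2 -> substrate=9 bound=2 product=6

Answer: 6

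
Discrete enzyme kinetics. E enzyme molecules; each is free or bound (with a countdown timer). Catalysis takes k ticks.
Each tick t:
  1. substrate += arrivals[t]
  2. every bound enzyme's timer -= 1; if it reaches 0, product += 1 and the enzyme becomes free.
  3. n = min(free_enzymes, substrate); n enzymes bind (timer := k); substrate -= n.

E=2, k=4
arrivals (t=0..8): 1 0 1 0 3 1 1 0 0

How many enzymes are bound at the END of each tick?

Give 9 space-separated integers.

t=0: arr=1 -> substrate=0 bound=1 product=0
t=1: arr=0 -> substrate=0 bound=1 product=0
t=2: arr=1 -> substrate=0 bound=2 product=0
t=3: arr=0 -> substrate=0 bound=2 product=0
t=4: arr=3 -> substrate=2 bound=2 product=1
t=5: arr=1 -> substrate=3 bound=2 product=1
t=6: arr=1 -> substrate=3 bound=2 product=2
t=7: arr=0 -> substrate=3 bound=2 product=2
t=8: arr=0 -> substrate=2 bound=2 product=3

Answer: 1 1 2 2 2 2 2 2 2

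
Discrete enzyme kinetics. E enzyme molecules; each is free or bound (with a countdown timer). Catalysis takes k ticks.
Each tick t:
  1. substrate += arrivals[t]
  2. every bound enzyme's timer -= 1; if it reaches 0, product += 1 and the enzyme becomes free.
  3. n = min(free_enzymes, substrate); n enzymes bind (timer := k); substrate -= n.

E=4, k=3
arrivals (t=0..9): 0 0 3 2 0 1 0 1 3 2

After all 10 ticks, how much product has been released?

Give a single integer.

t=0: arr=0 -> substrate=0 bound=0 product=0
t=1: arr=0 -> substrate=0 bound=0 product=0
t=2: arr=3 -> substrate=0 bound=3 product=0
t=3: arr=2 -> substrate=1 bound=4 product=0
t=4: arr=0 -> substrate=1 bound=4 product=0
t=5: arr=1 -> substrate=0 bound=3 product=3
t=6: arr=0 -> substrate=0 bound=2 product=4
t=7: arr=1 -> substrate=0 bound=3 product=4
t=8: arr=3 -> substrate=0 bound=4 product=6
t=9: arr=2 -> substrate=2 bound=4 product=6

Answer: 6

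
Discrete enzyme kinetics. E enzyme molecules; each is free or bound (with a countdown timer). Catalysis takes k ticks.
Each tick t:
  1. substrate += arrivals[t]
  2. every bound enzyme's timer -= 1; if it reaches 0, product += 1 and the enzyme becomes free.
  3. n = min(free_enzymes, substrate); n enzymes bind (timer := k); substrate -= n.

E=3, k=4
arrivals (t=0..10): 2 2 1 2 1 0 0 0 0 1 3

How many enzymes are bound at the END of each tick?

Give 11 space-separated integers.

Answer: 2 3 3 3 3 3 3 3 3 3 3

Derivation:
t=0: arr=2 -> substrate=0 bound=2 product=0
t=1: arr=2 -> substrate=1 bound=3 product=0
t=2: arr=1 -> substrate=2 bound=3 product=0
t=3: arr=2 -> substrate=4 bound=3 product=0
t=4: arr=1 -> substrate=3 bound=3 product=2
t=5: arr=0 -> substrate=2 bound=3 product=3
t=6: arr=0 -> substrate=2 bound=3 product=3
t=7: arr=0 -> substrate=2 bound=3 product=3
t=8: arr=0 -> substrate=0 bound=3 product=5
t=9: arr=1 -> substrate=0 bound=3 product=6
t=10: arr=3 -> substrate=3 bound=3 product=6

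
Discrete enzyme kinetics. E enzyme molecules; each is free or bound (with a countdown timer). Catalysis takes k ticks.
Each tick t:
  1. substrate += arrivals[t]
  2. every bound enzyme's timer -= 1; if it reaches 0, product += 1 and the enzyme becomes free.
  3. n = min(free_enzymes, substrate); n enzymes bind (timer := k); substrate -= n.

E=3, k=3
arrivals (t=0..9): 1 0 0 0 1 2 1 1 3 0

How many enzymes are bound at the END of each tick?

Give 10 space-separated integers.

Answer: 1 1 1 0 1 3 3 3 3 3

Derivation:
t=0: arr=1 -> substrate=0 bound=1 product=0
t=1: arr=0 -> substrate=0 bound=1 product=0
t=2: arr=0 -> substrate=0 bound=1 product=0
t=3: arr=0 -> substrate=0 bound=0 product=1
t=4: arr=1 -> substrate=0 bound=1 product=1
t=5: arr=2 -> substrate=0 bound=3 product=1
t=6: arr=1 -> substrate=1 bound=3 product=1
t=7: arr=1 -> substrate=1 bound=3 product=2
t=8: arr=3 -> substrate=2 bound=3 product=4
t=9: arr=0 -> substrate=2 bound=3 product=4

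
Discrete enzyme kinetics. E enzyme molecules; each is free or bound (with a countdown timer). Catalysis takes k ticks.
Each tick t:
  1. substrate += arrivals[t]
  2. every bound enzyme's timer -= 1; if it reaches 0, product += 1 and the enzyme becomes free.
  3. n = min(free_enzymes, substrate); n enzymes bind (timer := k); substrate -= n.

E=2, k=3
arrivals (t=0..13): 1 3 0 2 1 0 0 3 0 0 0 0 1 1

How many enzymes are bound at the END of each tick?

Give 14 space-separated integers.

Answer: 1 2 2 2 2 2 2 2 2 2 2 2 2 2

Derivation:
t=0: arr=1 -> substrate=0 bound=1 product=0
t=1: arr=3 -> substrate=2 bound=2 product=0
t=2: arr=0 -> substrate=2 bound=2 product=0
t=3: arr=2 -> substrate=3 bound=2 product=1
t=4: arr=1 -> substrate=3 bound=2 product=2
t=5: arr=0 -> substrate=3 bound=2 product=2
t=6: arr=0 -> substrate=2 bound=2 product=3
t=7: arr=3 -> substrate=4 bound=2 product=4
t=8: arr=0 -> substrate=4 bound=2 product=4
t=9: arr=0 -> substrate=3 bound=2 product=5
t=10: arr=0 -> substrate=2 bound=2 product=6
t=11: arr=0 -> substrate=2 bound=2 product=6
t=12: arr=1 -> substrate=2 bound=2 product=7
t=13: arr=1 -> substrate=2 bound=2 product=8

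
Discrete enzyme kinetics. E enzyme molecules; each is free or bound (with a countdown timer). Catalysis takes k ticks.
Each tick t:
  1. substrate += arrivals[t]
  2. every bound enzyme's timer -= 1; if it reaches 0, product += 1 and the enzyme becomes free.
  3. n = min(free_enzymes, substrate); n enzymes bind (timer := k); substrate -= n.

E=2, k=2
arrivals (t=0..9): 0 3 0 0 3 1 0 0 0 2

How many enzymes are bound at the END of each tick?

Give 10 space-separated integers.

Answer: 0 2 2 1 2 2 2 2 1 2

Derivation:
t=0: arr=0 -> substrate=0 bound=0 product=0
t=1: arr=3 -> substrate=1 bound=2 product=0
t=2: arr=0 -> substrate=1 bound=2 product=0
t=3: arr=0 -> substrate=0 bound=1 product=2
t=4: arr=3 -> substrate=2 bound=2 product=2
t=5: arr=1 -> substrate=2 bound=2 product=3
t=6: arr=0 -> substrate=1 bound=2 product=4
t=7: arr=0 -> substrate=0 bound=2 product=5
t=8: arr=0 -> substrate=0 bound=1 product=6
t=9: arr=2 -> substrate=0 bound=2 product=7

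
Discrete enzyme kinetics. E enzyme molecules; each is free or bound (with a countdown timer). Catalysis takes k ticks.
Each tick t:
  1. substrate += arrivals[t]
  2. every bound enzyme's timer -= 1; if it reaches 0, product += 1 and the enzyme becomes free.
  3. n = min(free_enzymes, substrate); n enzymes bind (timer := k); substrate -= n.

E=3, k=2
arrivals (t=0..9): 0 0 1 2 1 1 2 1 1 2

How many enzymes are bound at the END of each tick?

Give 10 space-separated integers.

Answer: 0 0 1 3 3 2 3 3 2 3

Derivation:
t=0: arr=0 -> substrate=0 bound=0 product=0
t=1: arr=0 -> substrate=0 bound=0 product=0
t=2: arr=1 -> substrate=0 bound=1 product=0
t=3: arr=2 -> substrate=0 bound=3 product=0
t=4: arr=1 -> substrate=0 bound=3 product=1
t=5: arr=1 -> substrate=0 bound=2 product=3
t=6: arr=2 -> substrate=0 bound=3 product=4
t=7: arr=1 -> substrate=0 bound=3 product=5
t=8: arr=1 -> substrate=0 bound=2 product=7
t=9: arr=2 -> substrate=0 bound=3 product=8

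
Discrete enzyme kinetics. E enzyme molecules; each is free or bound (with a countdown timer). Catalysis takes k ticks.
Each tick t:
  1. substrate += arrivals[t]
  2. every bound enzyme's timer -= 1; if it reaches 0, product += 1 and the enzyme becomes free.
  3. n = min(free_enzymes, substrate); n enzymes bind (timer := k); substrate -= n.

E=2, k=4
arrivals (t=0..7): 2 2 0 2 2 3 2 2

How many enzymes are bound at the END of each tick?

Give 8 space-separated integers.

t=0: arr=2 -> substrate=0 bound=2 product=0
t=1: arr=2 -> substrate=2 bound=2 product=0
t=2: arr=0 -> substrate=2 bound=2 product=0
t=3: arr=2 -> substrate=4 bound=2 product=0
t=4: arr=2 -> substrate=4 bound=2 product=2
t=5: arr=3 -> substrate=7 bound=2 product=2
t=6: arr=2 -> substrate=9 bound=2 product=2
t=7: arr=2 -> substrate=11 bound=2 product=2

Answer: 2 2 2 2 2 2 2 2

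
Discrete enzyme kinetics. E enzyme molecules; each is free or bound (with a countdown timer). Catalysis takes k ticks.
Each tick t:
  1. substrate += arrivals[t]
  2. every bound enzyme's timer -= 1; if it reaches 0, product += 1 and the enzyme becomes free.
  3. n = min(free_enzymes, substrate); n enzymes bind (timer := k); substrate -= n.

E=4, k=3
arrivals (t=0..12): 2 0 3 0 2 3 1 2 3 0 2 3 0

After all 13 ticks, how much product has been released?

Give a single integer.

Answer: 13

Derivation:
t=0: arr=2 -> substrate=0 bound=2 product=0
t=1: arr=0 -> substrate=0 bound=2 product=0
t=2: arr=3 -> substrate=1 bound=4 product=0
t=3: arr=0 -> substrate=0 bound=3 product=2
t=4: arr=2 -> substrate=1 bound=4 product=2
t=5: arr=3 -> substrate=2 bound=4 product=4
t=6: arr=1 -> substrate=2 bound=4 product=5
t=7: arr=2 -> substrate=3 bound=4 product=6
t=8: arr=3 -> substrate=4 bound=4 product=8
t=9: arr=0 -> substrate=3 bound=4 product=9
t=10: arr=2 -> substrate=4 bound=4 product=10
t=11: arr=3 -> substrate=5 bound=4 product=12
t=12: arr=0 -> substrate=4 bound=4 product=13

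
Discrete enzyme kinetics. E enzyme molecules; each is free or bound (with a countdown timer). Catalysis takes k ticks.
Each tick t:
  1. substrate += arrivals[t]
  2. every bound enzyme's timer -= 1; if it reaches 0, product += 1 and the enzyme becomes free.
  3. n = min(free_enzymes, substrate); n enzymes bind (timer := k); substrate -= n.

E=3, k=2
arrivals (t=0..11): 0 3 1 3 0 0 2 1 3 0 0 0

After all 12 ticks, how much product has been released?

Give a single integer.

t=0: arr=0 -> substrate=0 bound=0 product=0
t=1: arr=3 -> substrate=0 bound=3 product=0
t=2: arr=1 -> substrate=1 bound=3 product=0
t=3: arr=3 -> substrate=1 bound=3 product=3
t=4: arr=0 -> substrate=1 bound=3 product=3
t=5: arr=0 -> substrate=0 bound=1 product=6
t=6: arr=2 -> substrate=0 bound=3 product=6
t=7: arr=1 -> substrate=0 bound=3 product=7
t=8: arr=3 -> substrate=1 bound=3 product=9
t=9: arr=0 -> substrate=0 bound=3 product=10
t=10: arr=0 -> substrate=0 bound=1 product=12
t=11: arr=0 -> substrate=0 bound=0 product=13

Answer: 13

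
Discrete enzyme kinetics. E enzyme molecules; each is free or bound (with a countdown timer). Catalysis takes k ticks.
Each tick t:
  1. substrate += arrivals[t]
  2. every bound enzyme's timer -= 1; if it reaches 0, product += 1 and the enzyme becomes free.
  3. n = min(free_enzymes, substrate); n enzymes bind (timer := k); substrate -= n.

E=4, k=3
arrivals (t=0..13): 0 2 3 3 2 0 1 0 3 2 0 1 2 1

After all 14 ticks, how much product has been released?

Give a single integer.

t=0: arr=0 -> substrate=0 bound=0 product=0
t=1: arr=2 -> substrate=0 bound=2 product=0
t=2: arr=3 -> substrate=1 bound=4 product=0
t=3: arr=3 -> substrate=4 bound=4 product=0
t=4: arr=2 -> substrate=4 bound=4 product=2
t=5: arr=0 -> substrate=2 bound=4 product=4
t=6: arr=1 -> substrate=3 bound=4 product=4
t=7: arr=0 -> substrate=1 bound=4 product=6
t=8: arr=3 -> substrate=2 bound=4 product=8
t=9: arr=2 -> substrate=4 bound=4 product=8
t=10: arr=0 -> substrate=2 bound=4 product=10
t=11: arr=1 -> substrate=1 bound=4 product=12
t=12: arr=2 -> substrate=3 bound=4 product=12
t=13: arr=1 -> substrate=2 bound=4 product=14

Answer: 14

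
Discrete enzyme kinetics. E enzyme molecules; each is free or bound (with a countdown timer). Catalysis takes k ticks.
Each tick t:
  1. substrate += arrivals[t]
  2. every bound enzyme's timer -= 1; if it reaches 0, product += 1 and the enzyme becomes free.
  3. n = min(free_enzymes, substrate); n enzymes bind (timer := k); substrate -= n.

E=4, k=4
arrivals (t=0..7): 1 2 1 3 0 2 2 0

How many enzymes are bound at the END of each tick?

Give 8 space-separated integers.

t=0: arr=1 -> substrate=0 bound=1 product=0
t=1: arr=2 -> substrate=0 bound=3 product=0
t=2: arr=1 -> substrate=0 bound=4 product=0
t=3: arr=3 -> substrate=3 bound=4 product=0
t=4: arr=0 -> substrate=2 bound=4 product=1
t=5: arr=2 -> substrate=2 bound=4 product=3
t=6: arr=2 -> substrate=3 bound=4 product=4
t=7: arr=0 -> substrate=3 bound=4 product=4

Answer: 1 3 4 4 4 4 4 4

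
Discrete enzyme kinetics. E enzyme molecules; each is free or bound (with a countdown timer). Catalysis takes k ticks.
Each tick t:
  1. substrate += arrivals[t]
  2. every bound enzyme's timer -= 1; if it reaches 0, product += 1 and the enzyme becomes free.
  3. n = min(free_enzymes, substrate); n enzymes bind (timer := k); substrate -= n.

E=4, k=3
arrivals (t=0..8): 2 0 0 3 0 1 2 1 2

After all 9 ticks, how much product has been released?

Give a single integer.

t=0: arr=2 -> substrate=0 bound=2 product=0
t=1: arr=0 -> substrate=0 bound=2 product=0
t=2: arr=0 -> substrate=0 bound=2 product=0
t=3: arr=3 -> substrate=0 bound=3 product=2
t=4: arr=0 -> substrate=0 bound=3 product=2
t=5: arr=1 -> substrate=0 bound=4 product=2
t=6: arr=2 -> substrate=0 bound=3 product=5
t=7: arr=1 -> substrate=0 bound=4 product=5
t=8: arr=2 -> substrate=1 bound=4 product=6

Answer: 6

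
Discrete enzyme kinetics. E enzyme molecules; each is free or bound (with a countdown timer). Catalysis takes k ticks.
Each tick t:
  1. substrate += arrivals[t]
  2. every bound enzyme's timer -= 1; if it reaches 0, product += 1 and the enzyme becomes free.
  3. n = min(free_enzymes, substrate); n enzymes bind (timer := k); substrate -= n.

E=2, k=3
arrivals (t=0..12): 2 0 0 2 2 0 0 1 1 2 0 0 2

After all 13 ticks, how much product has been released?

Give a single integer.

t=0: arr=2 -> substrate=0 bound=2 product=0
t=1: arr=0 -> substrate=0 bound=2 product=0
t=2: arr=0 -> substrate=0 bound=2 product=0
t=3: arr=2 -> substrate=0 bound=2 product=2
t=4: arr=2 -> substrate=2 bound=2 product=2
t=5: arr=0 -> substrate=2 bound=2 product=2
t=6: arr=0 -> substrate=0 bound=2 product=4
t=7: arr=1 -> substrate=1 bound=2 product=4
t=8: arr=1 -> substrate=2 bound=2 product=4
t=9: arr=2 -> substrate=2 bound=2 product=6
t=10: arr=0 -> substrate=2 bound=2 product=6
t=11: arr=0 -> substrate=2 bound=2 product=6
t=12: arr=2 -> substrate=2 bound=2 product=8

Answer: 8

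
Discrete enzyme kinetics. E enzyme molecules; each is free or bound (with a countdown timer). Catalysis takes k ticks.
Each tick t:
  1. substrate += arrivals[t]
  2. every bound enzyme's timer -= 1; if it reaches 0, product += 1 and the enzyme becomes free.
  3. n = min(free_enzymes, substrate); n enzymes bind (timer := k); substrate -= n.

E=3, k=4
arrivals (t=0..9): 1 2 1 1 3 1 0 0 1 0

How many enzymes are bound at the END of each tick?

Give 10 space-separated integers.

t=0: arr=1 -> substrate=0 bound=1 product=0
t=1: arr=2 -> substrate=0 bound=3 product=0
t=2: arr=1 -> substrate=1 bound=3 product=0
t=3: arr=1 -> substrate=2 bound=3 product=0
t=4: arr=3 -> substrate=4 bound=3 product=1
t=5: arr=1 -> substrate=3 bound=3 product=3
t=6: arr=0 -> substrate=3 bound=3 product=3
t=7: arr=0 -> substrate=3 bound=3 product=3
t=8: arr=1 -> substrate=3 bound=3 product=4
t=9: arr=0 -> substrate=1 bound=3 product=6

Answer: 1 3 3 3 3 3 3 3 3 3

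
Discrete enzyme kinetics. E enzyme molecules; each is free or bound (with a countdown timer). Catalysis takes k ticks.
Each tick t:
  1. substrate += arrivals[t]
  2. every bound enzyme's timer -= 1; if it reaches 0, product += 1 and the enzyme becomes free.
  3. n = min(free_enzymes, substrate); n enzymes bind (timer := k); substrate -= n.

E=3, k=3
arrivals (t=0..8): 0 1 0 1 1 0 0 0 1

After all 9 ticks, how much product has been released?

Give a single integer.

Answer: 3

Derivation:
t=0: arr=0 -> substrate=0 bound=0 product=0
t=1: arr=1 -> substrate=0 bound=1 product=0
t=2: arr=0 -> substrate=0 bound=1 product=0
t=3: arr=1 -> substrate=0 bound=2 product=0
t=4: arr=1 -> substrate=0 bound=2 product=1
t=5: arr=0 -> substrate=0 bound=2 product=1
t=6: arr=0 -> substrate=0 bound=1 product=2
t=7: arr=0 -> substrate=0 bound=0 product=3
t=8: arr=1 -> substrate=0 bound=1 product=3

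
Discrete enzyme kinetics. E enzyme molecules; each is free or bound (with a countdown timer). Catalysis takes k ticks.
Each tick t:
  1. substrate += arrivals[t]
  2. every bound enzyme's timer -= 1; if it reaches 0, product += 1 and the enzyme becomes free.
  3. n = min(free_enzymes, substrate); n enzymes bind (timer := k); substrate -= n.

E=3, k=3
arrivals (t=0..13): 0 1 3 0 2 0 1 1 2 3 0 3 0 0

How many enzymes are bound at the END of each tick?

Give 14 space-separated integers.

t=0: arr=0 -> substrate=0 bound=0 product=0
t=1: arr=1 -> substrate=0 bound=1 product=0
t=2: arr=3 -> substrate=1 bound=3 product=0
t=3: arr=0 -> substrate=1 bound=3 product=0
t=4: arr=2 -> substrate=2 bound=3 product=1
t=5: arr=0 -> substrate=0 bound=3 product=3
t=6: arr=1 -> substrate=1 bound=3 product=3
t=7: arr=1 -> substrate=1 bound=3 product=4
t=8: arr=2 -> substrate=1 bound=3 product=6
t=9: arr=3 -> substrate=4 bound=3 product=6
t=10: arr=0 -> substrate=3 bound=3 product=7
t=11: arr=3 -> substrate=4 bound=3 product=9
t=12: arr=0 -> substrate=4 bound=3 product=9
t=13: arr=0 -> substrate=3 bound=3 product=10

Answer: 0 1 3 3 3 3 3 3 3 3 3 3 3 3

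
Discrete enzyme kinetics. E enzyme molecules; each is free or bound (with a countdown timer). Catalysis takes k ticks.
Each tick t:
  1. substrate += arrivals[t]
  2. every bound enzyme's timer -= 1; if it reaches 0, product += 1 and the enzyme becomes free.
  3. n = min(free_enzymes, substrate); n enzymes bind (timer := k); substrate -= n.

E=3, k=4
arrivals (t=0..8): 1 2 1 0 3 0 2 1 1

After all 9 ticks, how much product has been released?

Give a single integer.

t=0: arr=1 -> substrate=0 bound=1 product=0
t=1: arr=2 -> substrate=0 bound=3 product=0
t=2: arr=1 -> substrate=1 bound=3 product=0
t=3: arr=0 -> substrate=1 bound=3 product=0
t=4: arr=3 -> substrate=3 bound=3 product=1
t=5: arr=0 -> substrate=1 bound=3 product=3
t=6: arr=2 -> substrate=3 bound=3 product=3
t=7: arr=1 -> substrate=4 bound=3 product=3
t=8: arr=1 -> substrate=4 bound=3 product=4

Answer: 4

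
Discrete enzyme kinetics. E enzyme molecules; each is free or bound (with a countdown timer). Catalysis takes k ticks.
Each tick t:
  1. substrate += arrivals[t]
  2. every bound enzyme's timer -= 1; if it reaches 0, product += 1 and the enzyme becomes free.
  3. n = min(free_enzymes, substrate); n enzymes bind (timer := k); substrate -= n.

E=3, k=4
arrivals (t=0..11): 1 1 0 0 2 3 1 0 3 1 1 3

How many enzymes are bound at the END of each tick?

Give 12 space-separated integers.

Answer: 1 2 2 2 3 3 3 3 3 3 3 3

Derivation:
t=0: arr=1 -> substrate=0 bound=1 product=0
t=1: arr=1 -> substrate=0 bound=2 product=0
t=2: arr=0 -> substrate=0 bound=2 product=0
t=3: arr=0 -> substrate=0 bound=2 product=0
t=4: arr=2 -> substrate=0 bound=3 product=1
t=5: arr=3 -> substrate=2 bound=3 product=2
t=6: arr=1 -> substrate=3 bound=3 product=2
t=7: arr=0 -> substrate=3 bound=3 product=2
t=8: arr=3 -> substrate=4 bound=3 product=4
t=9: arr=1 -> substrate=4 bound=3 product=5
t=10: arr=1 -> substrate=5 bound=3 product=5
t=11: arr=3 -> substrate=8 bound=3 product=5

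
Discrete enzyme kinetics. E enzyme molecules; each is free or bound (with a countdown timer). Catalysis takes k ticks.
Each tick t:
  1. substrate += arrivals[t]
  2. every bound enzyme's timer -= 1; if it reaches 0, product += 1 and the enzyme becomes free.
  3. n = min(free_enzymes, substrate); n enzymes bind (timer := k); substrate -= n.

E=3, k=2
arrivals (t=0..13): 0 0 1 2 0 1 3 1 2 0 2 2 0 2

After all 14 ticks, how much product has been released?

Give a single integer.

t=0: arr=0 -> substrate=0 bound=0 product=0
t=1: arr=0 -> substrate=0 bound=0 product=0
t=2: arr=1 -> substrate=0 bound=1 product=0
t=3: arr=2 -> substrate=0 bound=3 product=0
t=4: arr=0 -> substrate=0 bound=2 product=1
t=5: arr=1 -> substrate=0 bound=1 product=3
t=6: arr=3 -> substrate=1 bound=3 product=3
t=7: arr=1 -> substrate=1 bound=3 product=4
t=8: arr=2 -> substrate=1 bound=3 product=6
t=9: arr=0 -> substrate=0 bound=3 product=7
t=10: arr=2 -> substrate=0 bound=3 product=9
t=11: arr=2 -> substrate=1 bound=3 product=10
t=12: arr=0 -> substrate=0 bound=2 product=12
t=13: arr=2 -> substrate=0 bound=3 product=13

Answer: 13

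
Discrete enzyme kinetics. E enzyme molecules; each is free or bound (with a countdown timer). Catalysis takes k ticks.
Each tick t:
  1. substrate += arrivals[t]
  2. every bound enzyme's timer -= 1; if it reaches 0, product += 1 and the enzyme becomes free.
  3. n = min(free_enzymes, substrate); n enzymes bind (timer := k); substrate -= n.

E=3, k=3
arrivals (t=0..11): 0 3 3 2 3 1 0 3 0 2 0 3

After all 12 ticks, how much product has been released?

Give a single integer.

t=0: arr=0 -> substrate=0 bound=0 product=0
t=1: arr=3 -> substrate=0 bound=3 product=0
t=2: arr=3 -> substrate=3 bound=3 product=0
t=3: arr=2 -> substrate=5 bound=3 product=0
t=4: arr=3 -> substrate=5 bound=3 product=3
t=5: arr=1 -> substrate=6 bound=3 product=3
t=6: arr=0 -> substrate=6 bound=3 product=3
t=7: arr=3 -> substrate=6 bound=3 product=6
t=8: arr=0 -> substrate=6 bound=3 product=6
t=9: arr=2 -> substrate=8 bound=3 product=6
t=10: arr=0 -> substrate=5 bound=3 product=9
t=11: arr=3 -> substrate=8 bound=3 product=9

Answer: 9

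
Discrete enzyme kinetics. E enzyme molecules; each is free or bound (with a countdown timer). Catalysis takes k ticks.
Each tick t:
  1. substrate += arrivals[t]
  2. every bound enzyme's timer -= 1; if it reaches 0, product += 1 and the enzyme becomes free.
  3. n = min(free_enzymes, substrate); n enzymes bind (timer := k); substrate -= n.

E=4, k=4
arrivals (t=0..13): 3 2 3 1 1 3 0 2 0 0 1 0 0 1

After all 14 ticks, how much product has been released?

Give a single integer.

Answer: 12

Derivation:
t=0: arr=3 -> substrate=0 bound=3 product=0
t=1: arr=2 -> substrate=1 bound=4 product=0
t=2: arr=3 -> substrate=4 bound=4 product=0
t=3: arr=1 -> substrate=5 bound=4 product=0
t=4: arr=1 -> substrate=3 bound=4 product=3
t=5: arr=3 -> substrate=5 bound=4 product=4
t=6: arr=0 -> substrate=5 bound=4 product=4
t=7: arr=2 -> substrate=7 bound=4 product=4
t=8: arr=0 -> substrate=4 bound=4 product=7
t=9: arr=0 -> substrate=3 bound=4 product=8
t=10: arr=1 -> substrate=4 bound=4 product=8
t=11: arr=0 -> substrate=4 bound=4 product=8
t=12: arr=0 -> substrate=1 bound=4 product=11
t=13: arr=1 -> substrate=1 bound=4 product=12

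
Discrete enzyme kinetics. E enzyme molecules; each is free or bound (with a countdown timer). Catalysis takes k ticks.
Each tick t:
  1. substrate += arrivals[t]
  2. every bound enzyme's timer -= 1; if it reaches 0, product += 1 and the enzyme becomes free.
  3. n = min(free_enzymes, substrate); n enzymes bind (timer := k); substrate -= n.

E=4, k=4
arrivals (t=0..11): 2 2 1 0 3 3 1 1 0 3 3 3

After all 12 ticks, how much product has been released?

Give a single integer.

Answer: 8

Derivation:
t=0: arr=2 -> substrate=0 bound=2 product=0
t=1: arr=2 -> substrate=0 bound=4 product=0
t=2: arr=1 -> substrate=1 bound=4 product=0
t=3: arr=0 -> substrate=1 bound=4 product=0
t=4: arr=3 -> substrate=2 bound=4 product=2
t=5: arr=3 -> substrate=3 bound=4 product=4
t=6: arr=1 -> substrate=4 bound=4 product=4
t=7: arr=1 -> substrate=5 bound=4 product=4
t=8: arr=0 -> substrate=3 bound=4 product=6
t=9: arr=3 -> substrate=4 bound=4 product=8
t=10: arr=3 -> substrate=7 bound=4 product=8
t=11: arr=3 -> substrate=10 bound=4 product=8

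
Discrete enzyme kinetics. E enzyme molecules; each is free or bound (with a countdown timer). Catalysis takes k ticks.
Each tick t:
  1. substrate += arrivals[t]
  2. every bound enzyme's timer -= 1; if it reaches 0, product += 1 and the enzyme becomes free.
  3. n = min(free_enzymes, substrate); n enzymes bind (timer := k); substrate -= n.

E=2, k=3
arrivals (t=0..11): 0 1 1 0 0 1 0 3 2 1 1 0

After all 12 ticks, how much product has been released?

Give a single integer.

Answer: 5

Derivation:
t=0: arr=0 -> substrate=0 bound=0 product=0
t=1: arr=1 -> substrate=0 bound=1 product=0
t=2: arr=1 -> substrate=0 bound=2 product=0
t=3: arr=0 -> substrate=0 bound=2 product=0
t=4: arr=0 -> substrate=0 bound=1 product=1
t=5: arr=1 -> substrate=0 bound=1 product=2
t=6: arr=0 -> substrate=0 bound=1 product=2
t=7: arr=3 -> substrate=2 bound=2 product=2
t=8: arr=2 -> substrate=3 bound=2 product=3
t=9: arr=1 -> substrate=4 bound=2 product=3
t=10: arr=1 -> substrate=4 bound=2 product=4
t=11: arr=0 -> substrate=3 bound=2 product=5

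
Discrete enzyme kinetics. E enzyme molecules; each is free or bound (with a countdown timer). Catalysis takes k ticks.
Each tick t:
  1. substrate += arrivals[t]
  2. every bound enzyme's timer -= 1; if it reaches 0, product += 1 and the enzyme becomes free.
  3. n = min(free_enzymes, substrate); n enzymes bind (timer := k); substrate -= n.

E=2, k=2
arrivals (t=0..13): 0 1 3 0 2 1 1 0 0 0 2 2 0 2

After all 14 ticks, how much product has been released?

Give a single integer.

Answer: 10

Derivation:
t=0: arr=0 -> substrate=0 bound=0 product=0
t=1: arr=1 -> substrate=0 bound=1 product=0
t=2: arr=3 -> substrate=2 bound=2 product=0
t=3: arr=0 -> substrate=1 bound=2 product=1
t=4: arr=2 -> substrate=2 bound=2 product=2
t=5: arr=1 -> substrate=2 bound=2 product=3
t=6: arr=1 -> substrate=2 bound=2 product=4
t=7: arr=0 -> substrate=1 bound=2 product=5
t=8: arr=0 -> substrate=0 bound=2 product=6
t=9: arr=0 -> substrate=0 bound=1 product=7
t=10: arr=2 -> substrate=0 bound=2 product=8
t=11: arr=2 -> substrate=2 bound=2 product=8
t=12: arr=0 -> substrate=0 bound=2 product=10
t=13: arr=2 -> substrate=2 bound=2 product=10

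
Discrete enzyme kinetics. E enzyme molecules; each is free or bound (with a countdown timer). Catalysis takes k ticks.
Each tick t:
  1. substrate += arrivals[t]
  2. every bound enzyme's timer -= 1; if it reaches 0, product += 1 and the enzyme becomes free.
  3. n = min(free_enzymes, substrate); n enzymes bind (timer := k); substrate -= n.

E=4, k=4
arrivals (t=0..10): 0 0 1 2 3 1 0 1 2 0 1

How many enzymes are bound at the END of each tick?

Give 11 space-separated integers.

Answer: 0 0 1 3 4 4 4 4 4 4 4

Derivation:
t=0: arr=0 -> substrate=0 bound=0 product=0
t=1: arr=0 -> substrate=0 bound=0 product=0
t=2: arr=1 -> substrate=0 bound=1 product=0
t=3: arr=2 -> substrate=0 bound=3 product=0
t=4: arr=3 -> substrate=2 bound=4 product=0
t=5: arr=1 -> substrate=3 bound=4 product=0
t=6: arr=0 -> substrate=2 bound=4 product=1
t=7: arr=1 -> substrate=1 bound=4 product=3
t=8: arr=2 -> substrate=2 bound=4 product=4
t=9: arr=0 -> substrate=2 bound=4 product=4
t=10: arr=1 -> substrate=2 bound=4 product=5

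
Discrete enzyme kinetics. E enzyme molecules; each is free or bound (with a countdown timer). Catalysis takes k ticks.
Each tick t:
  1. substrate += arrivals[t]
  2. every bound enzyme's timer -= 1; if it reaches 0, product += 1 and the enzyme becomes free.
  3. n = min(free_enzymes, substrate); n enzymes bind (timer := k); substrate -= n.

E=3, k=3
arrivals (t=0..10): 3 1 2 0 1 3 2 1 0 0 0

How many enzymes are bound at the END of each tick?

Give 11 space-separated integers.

t=0: arr=3 -> substrate=0 bound=3 product=0
t=1: arr=1 -> substrate=1 bound=3 product=0
t=2: arr=2 -> substrate=3 bound=3 product=0
t=3: arr=0 -> substrate=0 bound=3 product=3
t=4: arr=1 -> substrate=1 bound=3 product=3
t=5: arr=3 -> substrate=4 bound=3 product=3
t=6: arr=2 -> substrate=3 bound=3 product=6
t=7: arr=1 -> substrate=4 bound=3 product=6
t=8: arr=0 -> substrate=4 bound=3 product=6
t=9: arr=0 -> substrate=1 bound=3 product=9
t=10: arr=0 -> substrate=1 bound=3 product=9

Answer: 3 3 3 3 3 3 3 3 3 3 3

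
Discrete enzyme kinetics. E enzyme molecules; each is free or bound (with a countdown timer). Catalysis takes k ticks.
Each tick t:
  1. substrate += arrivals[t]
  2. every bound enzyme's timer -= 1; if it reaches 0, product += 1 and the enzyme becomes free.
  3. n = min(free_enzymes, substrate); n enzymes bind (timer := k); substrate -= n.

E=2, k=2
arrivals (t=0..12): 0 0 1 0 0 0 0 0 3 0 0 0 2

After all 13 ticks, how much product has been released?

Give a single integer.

Answer: 4

Derivation:
t=0: arr=0 -> substrate=0 bound=0 product=0
t=1: arr=0 -> substrate=0 bound=0 product=0
t=2: arr=1 -> substrate=0 bound=1 product=0
t=3: arr=0 -> substrate=0 bound=1 product=0
t=4: arr=0 -> substrate=0 bound=0 product=1
t=5: arr=0 -> substrate=0 bound=0 product=1
t=6: arr=0 -> substrate=0 bound=0 product=1
t=7: arr=0 -> substrate=0 bound=0 product=1
t=8: arr=3 -> substrate=1 bound=2 product=1
t=9: arr=0 -> substrate=1 bound=2 product=1
t=10: arr=0 -> substrate=0 bound=1 product=3
t=11: arr=0 -> substrate=0 bound=1 product=3
t=12: arr=2 -> substrate=0 bound=2 product=4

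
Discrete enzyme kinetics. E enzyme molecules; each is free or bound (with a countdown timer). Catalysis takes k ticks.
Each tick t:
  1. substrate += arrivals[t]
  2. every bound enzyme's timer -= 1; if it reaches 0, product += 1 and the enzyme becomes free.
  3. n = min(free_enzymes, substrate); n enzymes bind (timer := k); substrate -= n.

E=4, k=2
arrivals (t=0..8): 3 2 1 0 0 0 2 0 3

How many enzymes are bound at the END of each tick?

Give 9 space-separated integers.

t=0: arr=3 -> substrate=0 bound=3 product=0
t=1: arr=2 -> substrate=1 bound=4 product=0
t=2: arr=1 -> substrate=0 bound=3 product=3
t=3: arr=0 -> substrate=0 bound=2 product=4
t=4: arr=0 -> substrate=0 bound=0 product=6
t=5: arr=0 -> substrate=0 bound=0 product=6
t=6: arr=2 -> substrate=0 bound=2 product=6
t=7: arr=0 -> substrate=0 bound=2 product=6
t=8: arr=3 -> substrate=0 bound=3 product=8

Answer: 3 4 3 2 0 0 2 2 3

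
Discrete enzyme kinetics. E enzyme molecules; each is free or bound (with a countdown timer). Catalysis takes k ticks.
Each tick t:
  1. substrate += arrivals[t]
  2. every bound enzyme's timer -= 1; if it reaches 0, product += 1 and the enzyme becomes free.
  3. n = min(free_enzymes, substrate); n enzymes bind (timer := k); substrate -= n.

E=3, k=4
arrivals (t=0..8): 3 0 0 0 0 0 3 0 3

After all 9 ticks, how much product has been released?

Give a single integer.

t=0: arr=3 -> substrate=0 bound=3 product=0
t=1: arr=0 -> substrate=0 bound=3 product=0
t=2: arr=0 -> substrate=0 bound=3 product=0
t=3: arr=0 -> substrate=0 bound=3 product=0
t=4: arr=0 -> substrate=0 bound=0 product=3
t=5: arr=0 -> substrate=0 bound=0 product=3
t=6: arr=3 -> substrate=0 bound=3 product=3
t=7: arr=0 -> substrate=0 bound=3 product=3
t=8: arr=3 -> substrate=3 bound=3 product=3

Answer: 3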